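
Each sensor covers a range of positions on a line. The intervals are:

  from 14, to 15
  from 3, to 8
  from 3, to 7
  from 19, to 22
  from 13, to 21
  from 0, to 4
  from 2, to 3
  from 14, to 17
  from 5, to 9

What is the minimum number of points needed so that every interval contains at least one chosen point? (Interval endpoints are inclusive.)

4

Process intervals by earliest right end; each time one isn't hit yet, stab at its right endpoint.
By right end: [2,3]  [0,4]  [3,7]  [3,8]  [5,9]  [14,15]  [14,17]  [13,21]  [19,22]
[2,3] uncovered → point at 3; [5,9] uncovered → point at 9; [14,15] uncovered → point at 15; [19,22] uncovered → point at 22.
Points: 3, 9, 15, 22 (4 total).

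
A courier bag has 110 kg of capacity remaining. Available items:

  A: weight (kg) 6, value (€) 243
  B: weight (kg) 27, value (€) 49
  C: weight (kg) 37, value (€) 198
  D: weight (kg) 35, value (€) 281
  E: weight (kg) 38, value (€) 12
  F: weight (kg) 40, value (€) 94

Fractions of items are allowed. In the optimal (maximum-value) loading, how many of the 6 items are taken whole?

Greedy by value/weight ratio, highest first.
Ratios (sorted): A 40.50, D 8.03, C 5.35, F 2.35, B 1.81, E 0.32
take A (6 @ 243); take D (35 @ 281); take C (37 @ 198); take 32/40 of F → 75.20. Capacity used 110/110.
3 item(s) taken whole; one partial (take 32/40 of F).

3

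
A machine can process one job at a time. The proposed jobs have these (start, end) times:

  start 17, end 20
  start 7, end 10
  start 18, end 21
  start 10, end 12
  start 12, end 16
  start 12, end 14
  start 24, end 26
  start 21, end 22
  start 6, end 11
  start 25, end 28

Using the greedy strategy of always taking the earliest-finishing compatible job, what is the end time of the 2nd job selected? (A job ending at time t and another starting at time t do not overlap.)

12

By end time: (7,10), (6,11), (10,12), (12,14), (12,16), (17,20), (18,21), (21,22), (24,26), (25,28).
Pick (7,10); next start ≥ 10 → (10,12); next start ≥ 12 → (12,14); next start ≥ 14 → (17,20); next start ≥ 20 → (21,22); next start ≥ 22 → (24,26).
Selected: (7,10) (10,12) (12,14) (17,20) (21,22) (24,26)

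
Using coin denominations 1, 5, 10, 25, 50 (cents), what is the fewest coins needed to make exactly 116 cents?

Use the largest denomination that fits, subtract, and repeat.
116 − 2×50→16 − 1×10→6 − 1×5→1 − 1×1→0
Total coins = 2 + 1 + 1 + 1 = 5

5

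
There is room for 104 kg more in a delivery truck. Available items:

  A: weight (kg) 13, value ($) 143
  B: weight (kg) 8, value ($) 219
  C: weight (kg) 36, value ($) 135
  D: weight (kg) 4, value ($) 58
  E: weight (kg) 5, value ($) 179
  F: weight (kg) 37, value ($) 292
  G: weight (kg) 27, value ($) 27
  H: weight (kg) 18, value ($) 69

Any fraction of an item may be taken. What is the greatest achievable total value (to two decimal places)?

1031.25

Greedy by value/weight ratio, highest first.
Order: E (179/5=35.80) > B (219/8=27.38) > D (58/4=14.50) > A (143/13=11.00) > F (292/37=7.89) > H (69/18=3.83) > C (135/36=3.75) > G (27/27=1.00)
Fill: take E (5 @ 179) → take B (8 @ 219) → take D (4 @ 58) → take A (13 @ 143) → take F (37 @ 292) → take H (18 @ 69) → take 19/36 of C → 71.25; 104/104 used.
Total value = 1031.25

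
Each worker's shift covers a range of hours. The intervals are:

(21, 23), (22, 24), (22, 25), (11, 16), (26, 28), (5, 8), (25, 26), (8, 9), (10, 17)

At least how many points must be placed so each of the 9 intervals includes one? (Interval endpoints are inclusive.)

Sorted: [5,8] [8,9] [11,16] [10,17] [21,23] [22,24] [22,25] [25,26] [26,28]
{[5,8],[8,9]} hit by 8; {[11,16],[10,17]} hit by 16; {[21,23],[22,24],[22,25]} hit by 23; {[25,26],[26,28]} hit by 26.
Points: 8, 16, 23, 26 (4 total).

4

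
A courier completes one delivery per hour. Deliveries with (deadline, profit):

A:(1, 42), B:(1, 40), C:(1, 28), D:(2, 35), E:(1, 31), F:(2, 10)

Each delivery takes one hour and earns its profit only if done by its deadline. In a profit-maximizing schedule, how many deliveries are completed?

By profit: A(d1,42), B(d1,40), D(d2,35), E(d1,31), C(d1,28), F(d2,10)
A→slot 1; B skipped; D→slot 2; E skipped; C skipped; F skipped.
2 of 6 scheduled.

2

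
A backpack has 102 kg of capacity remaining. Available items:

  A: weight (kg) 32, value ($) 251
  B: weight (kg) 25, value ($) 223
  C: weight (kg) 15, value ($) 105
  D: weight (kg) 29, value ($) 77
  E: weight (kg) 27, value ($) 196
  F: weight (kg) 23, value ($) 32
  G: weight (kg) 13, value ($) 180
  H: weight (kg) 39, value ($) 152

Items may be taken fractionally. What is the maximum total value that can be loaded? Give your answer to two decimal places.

Ratios (sorted): G 13.85, B 8.92, A 7.84, E 7.26, C 7.00, H 3.90, D 2.66, F 1.39
take G (13 @ 180); take B (25 @ 223); take A (32 @ 251); take E (27 @ 196); take 5/15 of C → 35.00. Capacity used 102/102.
Total value = 885.00

885.00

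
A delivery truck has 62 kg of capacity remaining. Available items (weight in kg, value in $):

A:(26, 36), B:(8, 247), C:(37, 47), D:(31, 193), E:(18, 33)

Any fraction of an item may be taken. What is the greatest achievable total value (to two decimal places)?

479.92

Greedy by value/weight ratio, highest first.
Ratios (sorted): B 30.88, D 6.23, E 1.83, A 1.38, C 1.27
take B (8 @ 247); take D (31 @ 193); take E (18 @ 33); take 5/26 of A → 6.92. Capacity used 62/62.
Total value = 479.92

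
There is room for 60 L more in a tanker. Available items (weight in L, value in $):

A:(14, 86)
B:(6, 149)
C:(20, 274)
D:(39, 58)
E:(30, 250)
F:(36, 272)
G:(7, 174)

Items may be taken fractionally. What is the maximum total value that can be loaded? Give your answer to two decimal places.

Greedy by value/weight ratio, highest first.
Order: G (174/7=24.86) > B (149/6=24.83) > C (274/20=13.70) > E (250/30=8.33) > F (272/36=7.56) > A (86/14=6.14) > D (58/39=1.49)
Fill: take G (7 @ 174) → take B (6 @ 149) → take C (20 @ 274) → take 27/30 of E → 225.00; 60/60 used.
Total value = 822.00

822.00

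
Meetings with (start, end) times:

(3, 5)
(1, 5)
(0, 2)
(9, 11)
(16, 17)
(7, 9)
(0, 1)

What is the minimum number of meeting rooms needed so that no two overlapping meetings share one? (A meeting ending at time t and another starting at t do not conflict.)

The answer is the maximum number of intervals overlapping at any instant.
starts: [0, 0, 1, 3, 7, 9, 16]
ends:   [1, 2, 5, 5, 9, 11, 17]
s0→1 s0→2  — peak 2.

2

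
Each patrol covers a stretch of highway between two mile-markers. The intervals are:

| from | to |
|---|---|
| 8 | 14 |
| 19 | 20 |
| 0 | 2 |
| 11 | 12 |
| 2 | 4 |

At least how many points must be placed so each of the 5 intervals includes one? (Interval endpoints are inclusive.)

By right end: [0,2]  [2,4]  [11,12]  [8,14]  [19,20]
[0,2] uncovered → point at 2; [11,12] uncovered → point at 12; [19,20] uncovered → point at 20.
Points: 2, 12, 20 (3 total).

3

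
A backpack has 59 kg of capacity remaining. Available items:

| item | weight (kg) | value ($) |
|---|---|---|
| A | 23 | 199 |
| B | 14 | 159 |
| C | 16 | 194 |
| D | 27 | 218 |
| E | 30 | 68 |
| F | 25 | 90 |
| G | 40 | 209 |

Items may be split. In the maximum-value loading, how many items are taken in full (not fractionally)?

3

Order: C (194/16=12.12) > B (159/14=11.36) > A (199/23=8.65) > D (218/27=8.07) > G (209/40=5.22) > F (90/25=3.60) > E (68/30=2.27)
Fill: take C (16 @ 194) → take B (14 @ 159) → take A (23 @ 199) → take 6/27 of D → 48.44; 59/59 used.
3 item(s) taken whole; one partial (take 6/27 of D).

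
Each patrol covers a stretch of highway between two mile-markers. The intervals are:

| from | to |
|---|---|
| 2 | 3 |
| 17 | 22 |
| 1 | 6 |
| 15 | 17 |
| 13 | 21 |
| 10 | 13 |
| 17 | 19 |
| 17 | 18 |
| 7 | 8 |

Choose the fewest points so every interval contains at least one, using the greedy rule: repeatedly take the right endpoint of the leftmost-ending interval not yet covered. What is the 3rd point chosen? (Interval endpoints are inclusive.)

13

Sorted: [2,3] [1,6] [7,8] [10,13] [15,17] [17,18] [17,19] [13,21] [17,22]
{[2,3],[1,6]} hit by 3; {[7,8]} hit by 8; {[10,13]} hit by 13; {[15,17],[17,18],[17,19],[13,21],[17,22]} hit by 17.
Points: 3, 8, 13, 17 (4 total).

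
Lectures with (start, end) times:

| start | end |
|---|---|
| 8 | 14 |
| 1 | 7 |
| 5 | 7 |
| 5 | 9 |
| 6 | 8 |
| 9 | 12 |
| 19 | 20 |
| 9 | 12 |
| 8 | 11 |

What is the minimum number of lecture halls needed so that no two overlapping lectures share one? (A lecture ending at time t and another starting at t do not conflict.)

4

starts: [1, 5, 5, 6, 8, 8, 9, 9, 19]
ends:   [7, 7, 8, 9, 11, 12, 12, 14, 20]
s1→1 s5→2 s5→3 s6→4  — peak 4.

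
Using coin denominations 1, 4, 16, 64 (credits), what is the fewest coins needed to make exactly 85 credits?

4

Greedy: take as many of the largest coin as possible, then repeat with the remainder.
85 = 1×64 + 1×16 + 1×4 + 1×1
Total coins = 1 + 1 + 1 + 1 = 4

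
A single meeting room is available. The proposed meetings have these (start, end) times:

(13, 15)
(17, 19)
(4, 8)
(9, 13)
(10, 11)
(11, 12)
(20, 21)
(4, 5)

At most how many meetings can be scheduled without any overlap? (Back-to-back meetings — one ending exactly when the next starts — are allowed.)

By end time: (4,5), (4,8), (10,11), (11,12), (9,13), (13,15), (17,19), (20,21).
Pick (4,5); next start ≥ 5 → (10,11); next start ≥ 11 → (11,12); next start ≥ 12 → (13,15); next start ≥ 15 → (17,19); next start ≥ 19 → (20,21).
Selected 6 meetings.

6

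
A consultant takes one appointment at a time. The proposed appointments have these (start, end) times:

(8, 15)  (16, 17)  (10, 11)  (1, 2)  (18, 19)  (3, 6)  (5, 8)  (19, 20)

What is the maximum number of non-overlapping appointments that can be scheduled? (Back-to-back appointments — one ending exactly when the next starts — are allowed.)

6

Sorted by end: (1,2)  (3,6)  (5,8)  (10,11)  (8,15)  (16,17)  (18,19)  (19,20)
take (1,2); take (3,6); skip (5,8); take (10,11); skip (8,15); take (16,17); take (18,19); take (19,20).
Selected 6 appointments.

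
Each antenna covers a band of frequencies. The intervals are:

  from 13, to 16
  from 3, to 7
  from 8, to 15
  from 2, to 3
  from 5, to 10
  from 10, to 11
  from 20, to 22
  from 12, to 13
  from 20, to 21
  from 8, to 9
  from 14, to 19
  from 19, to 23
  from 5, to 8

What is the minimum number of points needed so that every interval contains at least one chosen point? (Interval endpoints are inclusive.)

Process intervals by earliest right end; each time one isn't hit yet, stab at its right endpoint.
Sorted: [2,3] [3,7] [5,8] [8,9] [5,10] [10,11] [12,13] [8,15] [13,16] [14,19] [20,21] [20,22] [19,23]
{[2,3],[3,7]} hit by 3; {[5,8],[8,9],[5,10]} hit by 8; {[10,11]} hit by 11; {[12,13],[8,15],[13,16]} hit by 13; {[14,19]} hit by 19; {[20,21],[20,22],[19,23]} hit by 21.
Points: 3, 8, 11, 13, 19, 21 (6 total).

6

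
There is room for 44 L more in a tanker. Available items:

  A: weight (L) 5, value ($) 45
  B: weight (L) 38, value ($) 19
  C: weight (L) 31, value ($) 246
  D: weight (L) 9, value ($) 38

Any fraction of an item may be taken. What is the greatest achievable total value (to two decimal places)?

324.78

Greedy by value/weight ratio, highest first.
Order: A (45/5=9.00) > C (246/31=7.94) > D (38/9=4.22) > B (19/38=0.50)
Fill: take A (5 @ 45) → take C (31 @ 246) → take 8/9 of D → 33.78; 44/44 used.
Total value = 324.78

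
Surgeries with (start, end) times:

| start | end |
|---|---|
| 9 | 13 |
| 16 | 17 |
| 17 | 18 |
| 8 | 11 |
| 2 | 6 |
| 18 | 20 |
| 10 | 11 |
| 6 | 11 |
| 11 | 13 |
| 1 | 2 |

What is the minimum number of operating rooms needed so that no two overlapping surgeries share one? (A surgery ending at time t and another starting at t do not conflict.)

4

The answer is the maximum number of intervals overlapping at any instant.
Events (time:±→running): 1:+→1 2:-→0 2:+→1 6:-→0 6:+→1 8:+→2 9:+→3 10:+→4 … peak 4.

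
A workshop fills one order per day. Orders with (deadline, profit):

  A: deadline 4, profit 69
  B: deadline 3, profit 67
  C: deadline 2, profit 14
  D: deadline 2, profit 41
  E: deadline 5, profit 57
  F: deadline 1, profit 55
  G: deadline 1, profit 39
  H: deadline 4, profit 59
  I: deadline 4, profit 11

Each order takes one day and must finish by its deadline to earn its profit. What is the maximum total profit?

307

Take jobs in profit order; each goes to the latest open slot no later than its deadline.
By profit: A(d4,69), B(d3,67), H(d4,59), E(d5,57), F(d1,55), D(d2,41), G(d1,39), C(d2,14), I(d4,11)
A→slot 4; B→slot 3; H→slot 2; E→slot 5; F→slot 1; D skipped; G skipped; C skipped; I skipped.
Profit = 55 + 59 + 67 + 69 + 57 = 307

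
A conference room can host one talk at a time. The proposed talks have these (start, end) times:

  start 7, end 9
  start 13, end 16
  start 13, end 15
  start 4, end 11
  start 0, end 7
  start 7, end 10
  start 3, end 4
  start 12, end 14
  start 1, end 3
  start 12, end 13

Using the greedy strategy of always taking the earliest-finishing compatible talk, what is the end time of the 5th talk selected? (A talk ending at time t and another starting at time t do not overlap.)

15

Greedy by earliest finish: after sorting by end time, pick each interval compatible with the last pick.
Sorted by end: (1,3)  (3,4)  (0,7)  (7,9)  (7,10)  (4,11)  (12,13)  (12,14)  (13,15)  (13,16)
take (1,3); take (3,4); skip (0,7); take (7,9); take (12,13); take (13,15).
Selected: (1,3) (3,4) (7,9) (12,13) (13,15)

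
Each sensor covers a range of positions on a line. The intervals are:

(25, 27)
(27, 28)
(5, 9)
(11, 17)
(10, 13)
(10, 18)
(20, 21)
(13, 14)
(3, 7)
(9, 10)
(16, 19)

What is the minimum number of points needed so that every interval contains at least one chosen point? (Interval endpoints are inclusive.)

6

Sort by right endpoint; whenever an interval is uncovered, place a point at its right end.
Sorted: [3,7] [5,9] [9,10] [10,13] [13,14] [11,17] [10,18] [16,19] [20,21] [25,27] [27,28]
{[3,7],[5,9]} hit by 7; {[9,10],[10,13]} hit by 10; {[13,14],[11,17],[10,18]} hit by 14; {[16,19]} hit by 19; {[20,21]} hit by 21; {[25,27],[27,28]} hit by 27.
Points: 7, 10, 14, 19, 21, 27 (6 total).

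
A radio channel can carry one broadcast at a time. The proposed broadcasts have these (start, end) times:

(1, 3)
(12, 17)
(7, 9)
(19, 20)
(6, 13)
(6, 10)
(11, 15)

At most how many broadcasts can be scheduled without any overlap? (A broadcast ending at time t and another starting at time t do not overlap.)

Greedy by earliest finish: after sorting by end time, pick each interval compatible with the last pick.
Sorted by end: (1,3)  (7,9)  (6,10)  (6,13)  (11,15)  (12,17)  (19,20)
take (1,3); take (7,9); skip (6,10); skip (6,13); take (11,15); skip (12,17); take (19,20).
Selected 4 broadcasts.

4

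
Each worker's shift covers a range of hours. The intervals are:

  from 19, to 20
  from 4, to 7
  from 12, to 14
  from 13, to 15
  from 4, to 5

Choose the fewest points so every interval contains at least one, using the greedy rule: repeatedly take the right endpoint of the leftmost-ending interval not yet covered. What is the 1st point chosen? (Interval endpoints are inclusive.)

5

Process intervals by earliest right end; each time one isn't hit yet, stab at its right endpoint.
Sorted: [4,5] [4,7] [12,14] [13,15] [19,20]
{[4,5],[4,7]} hit by 5; {[12,14],[13,15]} hit by 14; {[19,20]} hit by 20.
Points: 5, 14, 20 (3 total).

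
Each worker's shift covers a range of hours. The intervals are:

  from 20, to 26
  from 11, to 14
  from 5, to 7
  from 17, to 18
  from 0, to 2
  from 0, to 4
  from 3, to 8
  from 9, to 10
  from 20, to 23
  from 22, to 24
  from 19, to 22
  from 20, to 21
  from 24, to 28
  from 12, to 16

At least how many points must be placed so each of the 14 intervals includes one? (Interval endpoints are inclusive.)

7

Sorted: [0,2] [0,4] [5,7] [3,8] [9,10] [11,14] [12,16] [17,18] [20,21] [19,22] [20,23] [22,24] [20,26] [24,28]
{[0,2],[0,4]} hit by 2; {[5,7],[3,8]} hit by 7; {[9,10]} hit by 10; {[11,14],[12,16]} hit by 14; {[17,18]} hit by 18; {[20,21],[19,22],[20,23]} hit by 21; {[22,24],[20,26],[24,28]} hit by 24.
Points: 2, 7, 10, 14, 18, 21, 24 (7 total).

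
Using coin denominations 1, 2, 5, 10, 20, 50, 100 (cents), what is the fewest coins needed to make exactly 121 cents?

Greedy: take as many of the largest coin as possible, then repeat with the remainder.
121 = 1×100 + 1×20 + 1×1
Total coins = 1 + 1 + 1 = 3

3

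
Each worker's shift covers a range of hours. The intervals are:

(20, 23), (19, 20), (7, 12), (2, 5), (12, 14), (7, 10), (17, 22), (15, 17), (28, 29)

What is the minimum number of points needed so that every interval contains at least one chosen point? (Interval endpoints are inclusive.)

6

Sort by right endpoint; whenever an interval is uncovered, place a point at its right end.
Sorted: [2,5] [7,10] [7,12] [12,14] [15,17] [19,20] [17,22] [20,23] [28,29]
{[2,5]} hit by 5; {[7,10],[7,12]} hit by 10; {[12,14]} hit by 14; {[15,17]} hit by 17; {[19,20],[17,22],[20,23]} hit by 20; {[28,29]} hit by 29.
Points: 5, 10, 14, 17, 20, 29 (6 total).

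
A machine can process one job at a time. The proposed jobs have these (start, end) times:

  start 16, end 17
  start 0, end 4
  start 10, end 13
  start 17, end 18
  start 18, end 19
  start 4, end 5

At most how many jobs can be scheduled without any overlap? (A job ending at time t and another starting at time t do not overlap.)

6

Sorted by end: (0,4)  (4,5)  (10,13)  (16,17)  (17,18)  (18,19)
take (0,4); take (4,5); take (10,13); take (16,17); take (17,18); take (18,19).
Selected 6 jobs.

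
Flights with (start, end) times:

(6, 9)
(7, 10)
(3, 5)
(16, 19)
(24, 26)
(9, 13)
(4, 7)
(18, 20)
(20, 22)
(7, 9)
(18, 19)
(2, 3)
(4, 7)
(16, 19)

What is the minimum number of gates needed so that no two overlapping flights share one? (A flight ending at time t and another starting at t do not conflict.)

4

Events (time:±→running): 2:+→1 3:-→0 3:+→1 4:+→2 4:+→3 5:-→2 6:+→3 7:-→2 7:-→1 7:+→2 7:+→3 9:-→2 9:-→1 9:+→2 10:-→1 13:-→0 16:+→1 16:+→2 18:+→3 18:+→4 … peak 4.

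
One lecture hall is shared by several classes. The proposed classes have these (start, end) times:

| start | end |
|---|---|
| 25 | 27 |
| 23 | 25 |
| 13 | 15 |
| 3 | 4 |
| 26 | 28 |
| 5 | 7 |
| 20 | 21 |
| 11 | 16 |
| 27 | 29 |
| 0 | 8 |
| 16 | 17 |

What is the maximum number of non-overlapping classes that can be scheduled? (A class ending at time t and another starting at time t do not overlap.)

8

Order by finish time; keep every interval that doesn't clash with the previous kept one.
By end time: (3,4), (5,7), (0,8), (13,15), (11,16), (16,17), (20,21), (23,25), (25,27), (26,28), (27,29).
Pick (3,4); next start ≥ 4 → (5,7); next start ≥ 7 → (13,15); next start ≥ 15 → (16,17); next start ≥ 17 → (20,21); next start ≥ 21 → (23,25); next start ≥ 25 → (25,27); next start ≥ 27 → (27,29).
Selected 8 classes.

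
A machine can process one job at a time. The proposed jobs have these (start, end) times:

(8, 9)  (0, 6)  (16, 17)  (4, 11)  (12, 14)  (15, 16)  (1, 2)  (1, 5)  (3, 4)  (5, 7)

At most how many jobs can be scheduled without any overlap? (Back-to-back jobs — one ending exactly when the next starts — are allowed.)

Order by finish time; keep every interval that doesn't clash with the previous kept one.
Sorted by end: (1,2)  (3,4)  (1,5)  (0,6)  (5,7)  (8,9)  (4,11)  (12,14)  (15,16)  (16,17)
take (1,2); take (3,4); skip (1,5); take (5,7); take (8,9); take (12,14); take (15,16); take (16,17).
Selected 7 jobs.

7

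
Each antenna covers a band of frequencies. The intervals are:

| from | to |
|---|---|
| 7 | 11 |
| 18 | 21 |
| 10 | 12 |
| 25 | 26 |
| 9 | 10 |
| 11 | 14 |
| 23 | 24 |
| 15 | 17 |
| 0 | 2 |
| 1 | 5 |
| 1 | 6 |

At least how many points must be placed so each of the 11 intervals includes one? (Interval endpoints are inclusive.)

Process intervals by earliest right end; each time one isn't hit yet, stab at its right endpoint.
By right end: [0,2]  [1,5]  [1,6]  [9,10]  [7,11]  [10,12]  [11,14]  [15,17]  [18,21]  [23,24]  [25,26]
[0,2] uncovered → point at 2; [9,10] uncovered → point at 10; [11,14] uncovered → point at 14; [15,17] uncovered → point at 17; [18,21] uncovered → point at 21; [23,24] uncovered → point at 24; [25,26] uncovered → point at 26.
Points: 2, 10, 14, 17, 21, 24, 26 (7 total).

7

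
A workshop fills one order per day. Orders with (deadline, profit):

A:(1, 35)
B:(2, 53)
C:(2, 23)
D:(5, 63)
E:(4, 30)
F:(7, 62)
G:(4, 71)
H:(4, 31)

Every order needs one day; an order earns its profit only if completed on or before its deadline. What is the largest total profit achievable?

315

Sort by profit descending; place each in the latest free slot ≤ its deadline.
Profit order: G=71 D=63 F=62 B=53 A=35 H=31 E=30 C=23
Assign: G→slot 4, D→slot 5, F→slot 7, B→slot 2, A→slot 1, H→slot 3, E skipped, C skipped.
Slots: [1:A] [2:B] [3:H] [4:G] [5:D] [7:F]
Profit = 35 + 53 + 31 + 71 + 63 + 62 = 315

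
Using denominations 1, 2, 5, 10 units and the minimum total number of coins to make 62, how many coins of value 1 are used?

62 − 6×10→2 − 1×2→0
Count of 1: 0

0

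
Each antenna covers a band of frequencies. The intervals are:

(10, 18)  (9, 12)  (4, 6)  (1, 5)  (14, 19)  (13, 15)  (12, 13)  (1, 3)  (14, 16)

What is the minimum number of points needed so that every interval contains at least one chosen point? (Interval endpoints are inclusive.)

Sort by right endpoint; whenever an interval is uncovered, place a point at its right end.
Sorted: [1,3] [1,5] [4,6] [9,12] [12,13] [13,15] [14,16] [10,18] [14,19]
{[1,3],[1,5]} hit by 3; {[4,6]} hit by 6; {[9,12],[12,13]} hit by 12; {[13,15],[14,16],[10,18],[14,19]} hit by 15.
Points: 3, 6, 12, 15 (4 total).

4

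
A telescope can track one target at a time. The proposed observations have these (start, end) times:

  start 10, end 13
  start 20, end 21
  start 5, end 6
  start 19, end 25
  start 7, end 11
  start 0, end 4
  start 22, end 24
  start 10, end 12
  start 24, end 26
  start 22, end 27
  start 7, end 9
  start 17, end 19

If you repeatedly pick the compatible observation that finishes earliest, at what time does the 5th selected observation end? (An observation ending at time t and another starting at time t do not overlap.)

Sorted by end: (0,4)  (5,6)  (7,9)  (7,11)  (10,12)  (10,13)  (17,19)  (20,21)  (22,24)  (19,25)  (24,26)  (22,27)
take (0,4); take (5,6); take (7,9); take (10,12); take (17,19); take (20,21); take (22,24); take (24,26).
Selected: (0,4) (5,6) (7,9) (10,12) (17,19) (20,21) (22,24) (24,26)

19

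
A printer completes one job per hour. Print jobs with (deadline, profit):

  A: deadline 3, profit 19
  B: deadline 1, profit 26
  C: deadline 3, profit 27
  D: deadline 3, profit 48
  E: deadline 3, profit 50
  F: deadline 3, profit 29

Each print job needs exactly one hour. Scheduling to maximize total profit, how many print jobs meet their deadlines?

3

Take jobs in profit order; each goes to the latest open slot no later than its deadline.
By profit: E(d3,50), D(d3,48), F(d3,29), C(d3,27), B(d1,26), A(d3,19)
E→slot 3; D→slot 2; F→slot 1; C skipped; B skipped; A skipped.
3 of 6 scheduled.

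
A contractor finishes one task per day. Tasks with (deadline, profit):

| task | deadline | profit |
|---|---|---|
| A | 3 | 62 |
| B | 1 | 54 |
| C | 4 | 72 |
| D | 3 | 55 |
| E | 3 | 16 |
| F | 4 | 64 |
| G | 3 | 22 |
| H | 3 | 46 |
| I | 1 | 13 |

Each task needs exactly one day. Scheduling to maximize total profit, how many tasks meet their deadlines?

Take jobs in profit order; each goes to the latest open slot no later than its deadline.
By profit: C(d4,72), F(d4,64), A(d3,62), D(d3,55), B(d1,54), H(d3,46), G(d3,22), E(d3,16), I(d1,13)
C→slot 4; F→slot 3; A→slot 2; D→slot 1; B skipped; H skipped; G skipped; E skipped; I skipped.
4 of 9 scheduled.

4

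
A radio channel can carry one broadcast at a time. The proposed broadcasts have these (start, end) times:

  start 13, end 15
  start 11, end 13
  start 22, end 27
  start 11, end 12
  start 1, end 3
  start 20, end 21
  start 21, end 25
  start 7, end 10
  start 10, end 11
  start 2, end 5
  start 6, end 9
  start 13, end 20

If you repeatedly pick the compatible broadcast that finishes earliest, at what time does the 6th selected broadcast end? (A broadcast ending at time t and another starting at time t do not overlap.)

Order by finish time; keep every interval that doesn't clash with the previous kept one.
By end time: (1,3), (2,5), (6,9), (7,10), (10,11), (11,12), (11,13), (13,15), (13,20), (20,21), (21,25), (22,27).
Pick (1,3); next start ≥ 3 → (6,9); next start ≥ 9 → (10,11); next start ≥ 11 → (11,12); next start ≥ 12 → (13,15); next start ≥ 15 → (20,21); next start ≥ 21 → (21,25).
Selected: (1,3) (6,9) (10,11) (11,12) (13,15) (20,21) (21,25)

21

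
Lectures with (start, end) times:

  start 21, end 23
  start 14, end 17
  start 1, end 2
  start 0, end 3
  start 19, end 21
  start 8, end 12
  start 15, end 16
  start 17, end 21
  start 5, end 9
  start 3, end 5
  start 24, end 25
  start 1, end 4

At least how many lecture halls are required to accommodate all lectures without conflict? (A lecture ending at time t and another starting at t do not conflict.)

Count concurrent intervals with a sweep; the peak is the room count.
starts: [0, 1, 1, 3, 5, 8, 14, 15, 17, 19, 21, 24]
ends:   [2, 3, 4, 5, 9, 12, 16, 17, 21, 21, 23, 25]
s0→1 s1→2 s1→3  — peak 3.

3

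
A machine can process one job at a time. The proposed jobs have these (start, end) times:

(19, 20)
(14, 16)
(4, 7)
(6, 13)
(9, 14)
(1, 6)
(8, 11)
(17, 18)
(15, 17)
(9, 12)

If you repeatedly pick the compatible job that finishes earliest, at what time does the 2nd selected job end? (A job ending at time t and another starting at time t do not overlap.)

Sort by end time and greedily take each interval whose start is ≥ the last chosen end.
By end time: (1,6), (4,7), (8,11), (9,12), (6,13), (9,14), (14,16), (15,17), (17,18), (19,20).
Pick (1,6); next start ≥ 6 → (8,11); next start ≥ 11 → (14,16); next start ≥ 16 → (17,18); next start ≥ 18 → (19,20).
Selected: (1,6) (8,11) (14,16) (17,18) (19,20)

11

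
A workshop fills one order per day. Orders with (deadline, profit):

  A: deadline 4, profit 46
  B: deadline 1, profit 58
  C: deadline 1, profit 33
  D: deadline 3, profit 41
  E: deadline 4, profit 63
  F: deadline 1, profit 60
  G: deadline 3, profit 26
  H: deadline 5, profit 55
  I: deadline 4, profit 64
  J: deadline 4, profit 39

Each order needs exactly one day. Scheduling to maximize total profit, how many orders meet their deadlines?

Take jobs in profit order; each goes to the latest open slot no later than its deadline.
Profit order: I=64 E=63 F=60 B=58 H=55 A=46 D=41 J=39 C=33 G=26
Assign: I→slot 4, E→slot 3, F→slot 1, B skipped, H→slot 5, A→slot 2, D skipped, J skipped, C skipped, G skipped.
Slots: [1:F] [2:A] [3:E] [4:I] [5:H]
5 of 10 scheduled.

5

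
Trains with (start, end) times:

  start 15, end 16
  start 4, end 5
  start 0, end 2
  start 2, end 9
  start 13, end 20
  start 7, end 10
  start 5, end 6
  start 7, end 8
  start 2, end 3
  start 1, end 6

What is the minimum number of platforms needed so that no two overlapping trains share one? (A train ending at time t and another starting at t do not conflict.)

3

Count concurrent intervals with a sweep; the peak is the room count.
starts: [0, 1, 2, 2, 4, 5, 7, 7, 13, 15]
ends:   [2, 3, 5, 6, 6, 8, 9, 10, 16, 20]
s0→1 s1→2 e2→1 s2→2 s2→3  — peak 3.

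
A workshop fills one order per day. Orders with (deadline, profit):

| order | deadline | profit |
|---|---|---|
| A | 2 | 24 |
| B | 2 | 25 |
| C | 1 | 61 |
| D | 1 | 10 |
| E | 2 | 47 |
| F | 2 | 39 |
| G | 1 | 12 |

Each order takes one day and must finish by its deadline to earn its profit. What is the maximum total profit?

108

Profit order: C=61 E=47 F=39 B=25 A=24 G=12 D=10
Assign: C→slot 1, E→slot 2, F skipped, B skipped, A skipped, G skipped, D skipped.
Slots: [1:C] [2:E]
Profit = 61 + 47 = 108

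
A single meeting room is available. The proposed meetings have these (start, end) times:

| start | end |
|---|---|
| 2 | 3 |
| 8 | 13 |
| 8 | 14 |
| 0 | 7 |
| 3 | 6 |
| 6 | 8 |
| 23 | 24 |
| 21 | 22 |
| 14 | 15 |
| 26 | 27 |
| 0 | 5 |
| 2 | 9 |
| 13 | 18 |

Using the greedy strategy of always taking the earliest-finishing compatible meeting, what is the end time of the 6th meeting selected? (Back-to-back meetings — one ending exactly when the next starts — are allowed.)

Sorted by end: (2,3)  (0,5)  (3,6)  (0,7)  (6,8)  (2,9)  (8,13)  (8,14)  (14,15)  (13,18)  (21,22)  (23,24)  (26,27)
take (2,3); take (3,6); skip (0,7); take (6,8); take (8,13); skip (8,14); take (14,15); skip (13,18); take (21,22); take (23,24); take (26,27).
Selected: (2,3) (3,6) (6,8) (8,13) (14,15) (21,22) (23,24) (26,27)

22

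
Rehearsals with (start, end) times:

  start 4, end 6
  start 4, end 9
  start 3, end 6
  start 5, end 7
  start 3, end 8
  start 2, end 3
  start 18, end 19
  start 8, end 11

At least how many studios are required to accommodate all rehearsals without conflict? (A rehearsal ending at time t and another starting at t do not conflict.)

Count concurrent intervals with a sweep; the peak is the room count.
Events (time:±→running): 2:+→1 3:-→0 3:+→1 3:+→2 4:+→3 4:+→4 5:+→5 … peak 5.

5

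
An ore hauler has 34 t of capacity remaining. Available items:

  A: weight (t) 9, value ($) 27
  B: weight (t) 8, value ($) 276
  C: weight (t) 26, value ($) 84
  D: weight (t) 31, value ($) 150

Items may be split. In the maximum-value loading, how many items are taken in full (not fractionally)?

Ratios (sorted): B 34.50, D 4.84, C 3.23, A 3.00
take B (8 @ 276); take 26/31 of D → 125.81. Capacity used 34/34.
1 item(s) taken whole; one partial (take 26/31 of D).

1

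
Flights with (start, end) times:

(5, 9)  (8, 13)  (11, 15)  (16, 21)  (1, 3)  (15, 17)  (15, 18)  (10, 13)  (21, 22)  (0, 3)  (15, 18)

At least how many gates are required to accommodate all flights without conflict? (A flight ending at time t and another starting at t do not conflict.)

4

Events (time:±→running): 0:+→1 1:+→2 3:-→1 3:-→0 5:+→1 8:+→2 9:-→1 10:+→2 11:+→3 13:-→2 13:-→1 15:-→0 15:+→1 15:+→2 15:+→3 16:+→4 … peak 4.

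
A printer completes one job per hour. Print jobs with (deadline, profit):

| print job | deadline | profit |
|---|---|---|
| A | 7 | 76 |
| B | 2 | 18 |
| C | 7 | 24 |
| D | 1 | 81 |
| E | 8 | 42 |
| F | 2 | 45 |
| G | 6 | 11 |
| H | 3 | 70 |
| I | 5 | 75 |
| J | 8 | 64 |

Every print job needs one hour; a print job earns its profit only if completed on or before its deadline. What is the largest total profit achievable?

477

Profit order: D=81 A=76 I=75 H=70 J=64 F=45 E=42 C=24 B=18 G=11
Assign: D→slot 1, A→slot 7, I→slot 5, H→slot 3, J→slot 8, F→slot 2, E→slot 6, C→slot 4, B skipped, G skipped.
Slots: [1:D] [2:F] [3:H] [4:C] [5:I] [6:E] [7:A] [8:J]
Profit = 81 + 45 + 70 + 24 + 75 + 42 + 76 + 64 = 477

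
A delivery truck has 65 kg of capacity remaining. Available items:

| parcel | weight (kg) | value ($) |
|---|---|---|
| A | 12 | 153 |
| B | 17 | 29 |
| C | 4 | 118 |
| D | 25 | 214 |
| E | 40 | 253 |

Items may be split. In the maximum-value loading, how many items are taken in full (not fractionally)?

3

Ratios (sorted): C 29.50, A 12.75, D 8.56, E 6.33, B 1.71
take C (4 @ 118); take A (12 @ 153); take D (25 @ 214); take 24/40 of E → 151.80. Capacity used 65/65.
3 item(s) taken whole; one partial (take 24/40 of E).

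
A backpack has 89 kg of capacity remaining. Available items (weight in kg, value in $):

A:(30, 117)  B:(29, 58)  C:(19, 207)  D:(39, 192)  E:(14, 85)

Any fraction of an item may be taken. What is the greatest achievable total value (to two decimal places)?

Order: C (207/19=10.89) > E (85/14=6.07) > D (192/39=4.92) > A (117/30=3.90) > B (58/29=2.00)
Fill: take C (19 @ 207) → take E (14 @ 85) → take D (39 @ 192) → take 17/30 of A → 66.30; 89/89 used.
Total value = 550.30

550.30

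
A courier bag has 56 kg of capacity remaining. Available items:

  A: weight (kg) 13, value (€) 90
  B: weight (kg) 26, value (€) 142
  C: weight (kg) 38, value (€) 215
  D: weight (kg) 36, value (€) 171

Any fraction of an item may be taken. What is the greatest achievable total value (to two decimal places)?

332.31

Sort by value per unit weight and fill in that order.
Order: A (90/13=6.92) > C (215/38=5.66) > B (142/26=5.46) > D (171/36=4.75)
Fill: take A (13 @ 90) → take C (38 @ 215) → take 5/26 of B → 27.31; 56/56 used.
Total value = 332.31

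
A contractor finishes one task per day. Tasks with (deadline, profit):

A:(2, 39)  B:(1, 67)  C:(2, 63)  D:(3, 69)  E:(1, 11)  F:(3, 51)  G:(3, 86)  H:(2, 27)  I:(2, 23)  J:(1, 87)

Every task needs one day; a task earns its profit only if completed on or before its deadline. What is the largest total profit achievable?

242

Take jobs in profit order; each goes to the latest open slot no later than its deadline.
Profit order: J=87 G=86 D=69 B=67 C=63 F=51 A=39 H=27 I=23 E=11
Assign: J→slot 1, G→slot 3, D→slot 2, B skipped, C skipped, F skipped, A skipped, H skipped, I skipped, E skipped.
Slots: [1:J] [2:D] [3:G]
Profit = 87 + 69 + 86 = 242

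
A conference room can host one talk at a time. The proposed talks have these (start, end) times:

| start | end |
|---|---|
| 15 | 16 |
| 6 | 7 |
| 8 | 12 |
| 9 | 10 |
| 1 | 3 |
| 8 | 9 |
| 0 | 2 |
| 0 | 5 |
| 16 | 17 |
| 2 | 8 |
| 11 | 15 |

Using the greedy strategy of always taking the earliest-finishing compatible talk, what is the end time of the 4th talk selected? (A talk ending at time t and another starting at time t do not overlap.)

10

By end time: (0,2), (1,3), (0,5), (6,7), (2,8), (8,9), (9,10), (8,12), (11,15), (15,16), (16,17).
Pick (0,2); next start ≥ 2 → (6,7); next start ≥ 7 → (8,9); next start ≥ 9 → (9,10); next start ≥ 10 → (11,15); next start ≥ 15 → (15,16); next start ≥ 16 → (16,17).
Selected: (0,2) (6,7) (8,9) (9,10) (11,15) (15,16) (16,17)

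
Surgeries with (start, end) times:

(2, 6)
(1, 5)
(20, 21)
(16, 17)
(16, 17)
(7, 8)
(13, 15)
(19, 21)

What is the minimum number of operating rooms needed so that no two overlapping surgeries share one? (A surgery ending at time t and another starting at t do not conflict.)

2

Count concurrent intervals with a sweep; the peak is the room count.
starts: [1, 2, 7, 13, 16, 16, 19, 20]
ends:   [5, 6, 8, 15, 17, 17, 21, 21]
s1→1 s2→2  — peak 2.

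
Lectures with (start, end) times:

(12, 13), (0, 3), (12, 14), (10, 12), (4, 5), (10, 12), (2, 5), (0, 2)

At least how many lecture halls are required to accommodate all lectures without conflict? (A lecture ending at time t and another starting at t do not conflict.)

The answer is the maximum number of intervals overlapping at any instant.
starts: [0, 0, 2, 4, 10, 10, 12, 12]
ends:   [2, 3, 5, 5, 12, 12, 13, 14]
s0→1 s0→2  — peak 2.

2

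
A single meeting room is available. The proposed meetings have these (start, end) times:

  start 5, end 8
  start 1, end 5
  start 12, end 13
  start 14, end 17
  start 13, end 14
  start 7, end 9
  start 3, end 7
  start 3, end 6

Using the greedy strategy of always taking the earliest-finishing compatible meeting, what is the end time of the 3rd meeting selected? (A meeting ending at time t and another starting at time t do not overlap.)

Sorted by end: (1,5)  (3,6)  (3,7)  (5,8)  (7,9)  (12,13)  (13,14)  (14,17)
take (1,5); take (5,8); take (12,13); take (13,14); take (14,17).
Selected: (1,5) (5,8) (12,13) (13,14) (14,17)

13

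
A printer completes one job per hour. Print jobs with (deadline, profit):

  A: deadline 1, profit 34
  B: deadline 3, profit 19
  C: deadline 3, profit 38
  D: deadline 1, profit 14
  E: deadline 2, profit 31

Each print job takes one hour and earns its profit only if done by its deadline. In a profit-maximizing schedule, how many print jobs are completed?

3

Sort by profit descending; place each in the latest free slot ≤ its deadline.
By profit: C(d3,38), A(d1,34), E(d2,31), B(d3,19), D(d1,14)
C→slot 3; A→slot 1; E→slot 2; B skipped; D skipped.
3 of 5 scheduled.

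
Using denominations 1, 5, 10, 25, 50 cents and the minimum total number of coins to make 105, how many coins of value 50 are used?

105 = 2×50 + 1×5
Count of 50: 2

2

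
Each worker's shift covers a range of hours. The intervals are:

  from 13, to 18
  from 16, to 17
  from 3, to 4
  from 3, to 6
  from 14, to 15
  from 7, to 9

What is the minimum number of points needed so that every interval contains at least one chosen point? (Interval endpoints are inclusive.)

Sort by right endpoint; whenever an interval is uncovered, place a point at its right end.
Sorted: [3,4] [3,6] [7,9] [14,15] [16,17] [13,18]
{[3,4],[3,6]} hit by 4; {[7,9]} hit by 9; {[14,15]} hit by 15; {[16,17],[13,18]} hit by 17.
Points: 4, 9, 15, 17 (4 total).

4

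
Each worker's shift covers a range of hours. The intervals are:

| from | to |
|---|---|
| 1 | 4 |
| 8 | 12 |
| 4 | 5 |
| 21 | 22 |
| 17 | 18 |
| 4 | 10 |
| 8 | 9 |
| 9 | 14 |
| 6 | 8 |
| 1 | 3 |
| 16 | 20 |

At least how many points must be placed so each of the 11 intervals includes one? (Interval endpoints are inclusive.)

Sorted: [1,3] [1,4] [4,5] [6,8] [8,9] [4,10] [8,12] [9,14] [17,18] [16,20] [21,22]
{[1,3],[1,4]} hit by 3; {[4,5]} hit by 5; {[6,8],[8,9],[4,10],[8,12]} hit by 8; {[9,14]} hit by 14; {[17,18],[16,20]} hit by 18; {[21,22]} hit by 22.
Points: 3, 5, 8, 14, 18, 22 (6 total).

6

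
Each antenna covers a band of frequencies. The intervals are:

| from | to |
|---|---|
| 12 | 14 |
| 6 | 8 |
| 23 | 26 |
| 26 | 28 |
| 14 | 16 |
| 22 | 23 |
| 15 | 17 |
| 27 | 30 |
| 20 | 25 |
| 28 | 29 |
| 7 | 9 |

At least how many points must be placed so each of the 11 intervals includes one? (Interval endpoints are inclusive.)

Sort by right endpoint; whenever an interval is uncovered, place a point at its right end.
Sorted: [6,8] [7,9] [12,14] [14,16] [15,17] [22,23] [20,25] [23,26] [26,28] [28,29] [27,30]
{[6,8],[7,9]} hit by 8; {[12,14],[14,16]} hit by 14; {[15,17]} hit by 17; {[22,23],[20,25],[23,26]} hit by 23; {[26,28],[28,29],[27,30]} hit by 28.
Points: 8, 14, 17, 23, 28 (5 total).

5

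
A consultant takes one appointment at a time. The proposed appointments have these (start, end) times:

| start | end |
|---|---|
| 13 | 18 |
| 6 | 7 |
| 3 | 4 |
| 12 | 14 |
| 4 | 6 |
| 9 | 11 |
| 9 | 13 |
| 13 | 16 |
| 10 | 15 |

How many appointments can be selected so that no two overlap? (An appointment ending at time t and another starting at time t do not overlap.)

Sorted by end: (3,4)  (4,6)  (6,7)  (9,11)  (9,13)  (12,14)  (10,15)  (13,16)  (13,18)
take (3,4); take (4,6); take (6,7); take (9,11); take (12,14); skip (13,18).
Selected 5 appointments.

5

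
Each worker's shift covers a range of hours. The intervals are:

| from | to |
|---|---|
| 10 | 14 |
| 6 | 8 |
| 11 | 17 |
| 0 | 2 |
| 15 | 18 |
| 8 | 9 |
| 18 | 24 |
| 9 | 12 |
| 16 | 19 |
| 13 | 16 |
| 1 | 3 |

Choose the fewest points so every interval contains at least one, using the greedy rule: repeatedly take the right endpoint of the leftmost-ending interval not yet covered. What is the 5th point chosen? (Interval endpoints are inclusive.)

24

By right end: [0,2]  [1,3]  [6,8]  [8,9]  [9,12]  [10,14]  [13,16]  [11,17]  [15,18]  [16,19]  [18,24]
[0,2] uncovered → point at 2; [6,8] uncovered → point at 8; [9,12] uncovered → point at 12; [13,16] uncovered → point at 16; [18,24] uncovered → point at 24.
Points: 2, 8, 12, 16, 24 (5 total).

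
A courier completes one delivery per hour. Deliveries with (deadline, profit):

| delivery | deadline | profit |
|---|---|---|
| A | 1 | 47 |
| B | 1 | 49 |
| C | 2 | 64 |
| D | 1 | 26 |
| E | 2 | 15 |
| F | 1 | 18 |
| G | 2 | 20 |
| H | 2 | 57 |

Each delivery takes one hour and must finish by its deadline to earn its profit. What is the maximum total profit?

121

Sort by profit descending; place each in the latest free slot ≤ its deadline.
Profit order: C=64 H=57 B=49 A=47 D=26 G=20 F=18 E=15
Assign: C→slot 2, H→slot 1, B skipped, A skipped, D skipped, G skipped, F skipped, E skipped.
Slots: [1:H] [2:C]
Profit = 57 + 64 = 121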